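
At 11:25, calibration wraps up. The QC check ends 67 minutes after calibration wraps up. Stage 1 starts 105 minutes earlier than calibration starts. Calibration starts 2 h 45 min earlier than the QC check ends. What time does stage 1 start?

08:02

The QC check ends at 11:25 + 67 min = 12:32.
Calibration starts at 12:32 − 165 min = 09:47.
Stage 1 starts at 09:47 − 105 min = 08:02.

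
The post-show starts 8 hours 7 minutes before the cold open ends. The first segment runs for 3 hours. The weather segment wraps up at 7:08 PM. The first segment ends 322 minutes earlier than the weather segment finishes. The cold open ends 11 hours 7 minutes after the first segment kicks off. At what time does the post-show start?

The first segment ends at 7:08 PM − 322 min = 1:46 PM.
The first segment starts at 1:46 PM − 180 min = 10:46 AM.
The cold open ends at 10:46 AM + 667 min = 9:53 PM.
The post-show starts at 9:53 PM − 487 min = 1:46 PM.

1:46 PM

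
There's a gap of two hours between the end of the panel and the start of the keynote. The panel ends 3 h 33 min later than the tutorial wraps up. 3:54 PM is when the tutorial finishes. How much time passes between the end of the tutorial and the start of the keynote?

The panel ends at 3:54 PM + 213 min = 7:27 PM.
The keynote starts at 7:27 PM + 120 min = 9:27 PM.
From 3:54 PM to 9:27 PM is 5 hours 33 minutes.

5 hours 33 minutes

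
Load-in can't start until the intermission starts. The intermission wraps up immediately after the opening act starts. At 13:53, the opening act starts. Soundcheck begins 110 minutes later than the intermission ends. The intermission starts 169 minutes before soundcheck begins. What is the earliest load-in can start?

The intermission ends at 13:53.
Soundcheck starts at 13:53 + 110 min = 15:43.
The intermission starts at 15:43 − 169 min = 12:54.
Load-in is bounded by the intermission, so the earliest it can start is 12:54.

12:54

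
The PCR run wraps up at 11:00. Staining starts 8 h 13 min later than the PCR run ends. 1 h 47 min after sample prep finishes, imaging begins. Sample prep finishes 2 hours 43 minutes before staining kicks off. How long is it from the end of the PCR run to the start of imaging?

7 hours 17 minutes

Staining starts at 11:00 + 493 min = 19:13.
Sample prep ends at 19:13 − 163 min = 16:30.
Imaging starts at 16:30 + 107 min = 18:17.
From 11:00 to 18:17 is 7 hours 17 minutes.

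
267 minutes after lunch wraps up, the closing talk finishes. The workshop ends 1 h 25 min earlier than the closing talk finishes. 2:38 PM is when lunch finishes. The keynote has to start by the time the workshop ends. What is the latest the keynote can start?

The closing talk ends at 2:38 PM + 267 min = 7:05 PM.
The workshop ends at 7:05 PM − 85 min = 5:40 PM.
The keynote is bounded by the workshop, so the latest it can start is 5:40 PM.

5:40 PM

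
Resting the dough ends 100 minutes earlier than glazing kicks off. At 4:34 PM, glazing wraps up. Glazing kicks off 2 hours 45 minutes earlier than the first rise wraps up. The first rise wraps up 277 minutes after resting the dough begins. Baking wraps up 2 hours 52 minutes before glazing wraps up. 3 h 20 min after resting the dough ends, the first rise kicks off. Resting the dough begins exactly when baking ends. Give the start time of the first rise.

5:14 PM

Baking ends at 4:34 PM − 172 min = 1:42 PM.
So resting the dough starts at 1:42 PM.
The first rise ends at 1:42 PM + 277 min = 6:19 PM.
Glazing starts at 6:19 PM − 165 min = 3:34 PM.
Resting the dough ends at 3:34 PM − 100 min = 1:54 PM.
The first rise starts at 1:54 PM + 200 min = 5:14 PM.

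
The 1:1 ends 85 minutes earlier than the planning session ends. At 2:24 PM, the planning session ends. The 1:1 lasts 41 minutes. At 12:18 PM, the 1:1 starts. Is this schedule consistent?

Yes

The 1:1 ends at 2:24 PM − 85 min = 12:59 PM.
The 1:1 starts at 12:59 PM − 41 min = 12:18 PM.
That matches the stated 12:18 PM, so the schedule is consistent.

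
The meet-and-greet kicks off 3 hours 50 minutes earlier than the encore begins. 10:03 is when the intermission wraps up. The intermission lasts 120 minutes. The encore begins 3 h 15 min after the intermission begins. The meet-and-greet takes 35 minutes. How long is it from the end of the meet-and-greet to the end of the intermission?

The intermission starts at 10:03 − 120 min = 08:03.
The encore starts at 08:03 + 195 min = 11:18.
The meet-and-greet starts at 11:18 − 230 min = 07:28.
The meet-and-greet ends at 07:28 + 35 min = 08:03.
From 08:03 to 10:03 is two hours.

two hours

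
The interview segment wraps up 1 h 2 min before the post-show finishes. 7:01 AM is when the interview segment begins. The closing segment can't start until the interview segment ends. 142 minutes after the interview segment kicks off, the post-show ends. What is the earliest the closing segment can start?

The post-show ends at 7:01 AM + 142 min = 9:23 AM.
The interview segment ends at 9:23 AM − 62 min = 8:21 AM.
The closing segment is bounded by the interview segment, so the earliest it can start is 8:21 AM.

8:21 AM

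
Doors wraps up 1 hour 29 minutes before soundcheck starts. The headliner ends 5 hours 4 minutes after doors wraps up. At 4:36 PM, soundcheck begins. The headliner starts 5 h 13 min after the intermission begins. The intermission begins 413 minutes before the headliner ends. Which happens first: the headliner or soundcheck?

Doors ends at 4:36 PM − 89 min = 3:07 PM.
The headliner ends at 3:07 PM + 304 min = 8:11 PM.
The intermission starts at 8:11 PM − 413 min = 1:18 PM.
The headliner starts at 1:18 PM + 313 min = 6:31 PM.
The headliner starts at 6:31 PM and soundcheck starts at 4:36 PM, so soundcheck is first.

soundcheck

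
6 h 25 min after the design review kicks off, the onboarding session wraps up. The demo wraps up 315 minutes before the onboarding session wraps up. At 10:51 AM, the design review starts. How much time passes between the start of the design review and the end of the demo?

1 h 10 min

The onboarding session ends at 10:51 AM + 385 min = 5:16 PM.
The demo ends at 5:16 PM − 315 min = 12:01 PM.
From 10:51 AM to 12:01 PM is 1 h 10 min.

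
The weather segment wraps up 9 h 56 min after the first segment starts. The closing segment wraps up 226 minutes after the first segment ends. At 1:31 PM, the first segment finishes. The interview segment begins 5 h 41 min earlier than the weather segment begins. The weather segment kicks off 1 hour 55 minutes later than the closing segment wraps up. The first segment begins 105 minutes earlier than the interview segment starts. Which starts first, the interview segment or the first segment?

the first segment

The closing segment ends at 1:31 PM + 226 min = 5:17 PM.
The weather segment starts at 5:17 PM + 115 min = 7:12 PM.
The interview segment starts at 7:12 PM − 341 min = 1:31 PM.
The first segment starts at 1:31 PM − 105 min = 11:46 AM.
The interview segment starts at 1:31 PM and the first segment starts at 11:46 AM, so the first segment is first.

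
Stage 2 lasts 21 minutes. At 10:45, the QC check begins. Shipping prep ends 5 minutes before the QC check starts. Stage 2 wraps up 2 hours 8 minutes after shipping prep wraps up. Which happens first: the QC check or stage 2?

Shipping prep ends at 10:45 − 5 min = 10:40.
Stage 2 ends at 10:40 + 128 min = 12:48.
Stage 2 starts at 12:48 − 21 min = 12:27.
The QC check starts at 10:45 and stage 2 starts at 12:27, so the QC check is first.

the QC check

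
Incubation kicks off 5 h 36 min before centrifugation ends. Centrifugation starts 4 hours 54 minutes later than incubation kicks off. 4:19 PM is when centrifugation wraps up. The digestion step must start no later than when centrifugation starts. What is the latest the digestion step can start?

Incubation starts at 4:19 PM − 336 min = 10:43 AM.
Centrifugation starts at 10:43 AM + 294 min = 3:37 PM.
The digestion step is bounded by centrifugation, so the latest it can start is 3:37 PM.

3:37 PM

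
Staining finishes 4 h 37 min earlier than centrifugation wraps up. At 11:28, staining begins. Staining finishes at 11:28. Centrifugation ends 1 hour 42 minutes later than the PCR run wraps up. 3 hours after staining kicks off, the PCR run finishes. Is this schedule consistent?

The PCR run ends at 11:28 + 180 min = 14:28.
Centrifugation ends at 14:28 + 102 min = 16:10.
Staining ends at 16:10 − 277 min = 11:33.
But staining is also said to end at 11:28 — a 5-minute conflict.

No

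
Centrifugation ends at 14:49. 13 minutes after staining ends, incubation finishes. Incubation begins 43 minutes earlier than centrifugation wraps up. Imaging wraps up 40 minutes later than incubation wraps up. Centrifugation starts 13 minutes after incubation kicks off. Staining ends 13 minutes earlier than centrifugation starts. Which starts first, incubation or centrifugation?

Incubation starts at 14:49 − 43 min = 14:06.
Centrifugation starts at 14:06 + 13 min = 14:19.
Incubation starts at 14:06 and centrifugation starts at 14:19, so incubation is first.

incubation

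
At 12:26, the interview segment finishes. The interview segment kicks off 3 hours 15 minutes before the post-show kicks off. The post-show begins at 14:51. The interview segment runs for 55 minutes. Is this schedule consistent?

No

The interview segment starts at 14:51 − 195 min = 11:36.
The interview segment ends at 11:36 + 55 min = 12:31.
But the interview segment is also said to end at 12:26 — a 5-minute conflict.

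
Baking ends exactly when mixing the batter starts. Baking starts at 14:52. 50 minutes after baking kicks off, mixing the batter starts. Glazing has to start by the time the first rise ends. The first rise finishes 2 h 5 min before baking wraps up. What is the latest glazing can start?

Mixing the batter starts at 14:52 + 50 min = 15:42.
So baking ends at 15:42.
The first rise ends at 15:42 − 125 min = 13:37.
Glazing is bounded by the first rise, so the latest it can start is 13:37.

13:37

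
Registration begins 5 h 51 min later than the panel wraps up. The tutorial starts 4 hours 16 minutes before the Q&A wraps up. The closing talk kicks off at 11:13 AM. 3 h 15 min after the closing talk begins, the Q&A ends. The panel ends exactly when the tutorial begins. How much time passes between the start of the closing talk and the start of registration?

The Q&A ends at 11:13 AM + 195 min = 2:28 PM.
The tutorial starts at 2:28 PM − 256 min = 10:12 AM.
So the panel ends at 10:12 AM.
Registration starts at 10:12 AM + 351 min = 4:03 PM.
From 11:13 AM to 4:03 PM is 4 h 50 min.

4 h 50 min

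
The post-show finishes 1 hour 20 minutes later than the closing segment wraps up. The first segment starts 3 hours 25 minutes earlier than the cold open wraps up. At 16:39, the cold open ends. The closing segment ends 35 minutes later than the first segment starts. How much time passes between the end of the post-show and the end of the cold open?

1 h 30 min

The first segment starts at 16:39 − 205 min = 13:14.
The closing segment ends at 13:14 + 35 min = 13:49.
The post-show ends at 13:49 + 80 min = 15:09.
From 15:09 to 16:39 is 1 h 30 min.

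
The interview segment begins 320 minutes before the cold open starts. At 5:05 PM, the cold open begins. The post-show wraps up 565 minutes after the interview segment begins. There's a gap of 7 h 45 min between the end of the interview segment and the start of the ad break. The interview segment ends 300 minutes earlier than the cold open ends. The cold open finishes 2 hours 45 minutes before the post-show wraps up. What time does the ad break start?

The interview segment starts at 5:05 PM − 320 min = 11:45 AM.
The post-show ends at 11:45 AM + 565 min = 9:10 PM.
The cold open ends at 9:10 PM − 165 min = 6:25 PM.
The interview segment ends at 6:25 PM − 300 min = 1:25 PM.
The ad break starts at 1:25 PM + 465 min = 9:10 PM.

9:10 PM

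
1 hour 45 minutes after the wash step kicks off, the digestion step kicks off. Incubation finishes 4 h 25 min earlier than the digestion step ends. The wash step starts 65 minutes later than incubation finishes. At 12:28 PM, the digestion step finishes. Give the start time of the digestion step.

Incubation ends at 12:28 PM − 265 min = 8:03 AM.
The wash step starts at 8:03 AM + 65 min = 9:08 AM.
The digestion step starts at 9:08 AM + 105 min = 10:53 AM.

10:53 AM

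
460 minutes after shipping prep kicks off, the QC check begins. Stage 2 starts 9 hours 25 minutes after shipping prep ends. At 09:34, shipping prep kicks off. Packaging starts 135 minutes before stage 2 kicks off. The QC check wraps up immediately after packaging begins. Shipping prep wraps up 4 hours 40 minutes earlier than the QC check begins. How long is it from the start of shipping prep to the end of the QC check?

The QC check starts at 09:34 + 460 min = 17:14.
Shipping prep ends at 17:14 − 280 min = 12:34.
Stage 2 starts at 12:34 + 565 min = 21:59.
Packaging starts at 21:59 − 135 min = 19:44.
So the QC check ends at 19:44.
From 09:34 to 19:44 is 10 h 10 min.

10 h 10 min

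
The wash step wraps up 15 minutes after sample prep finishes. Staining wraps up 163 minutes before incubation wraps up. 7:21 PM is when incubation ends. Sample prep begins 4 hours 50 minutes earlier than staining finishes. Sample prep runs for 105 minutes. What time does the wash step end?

Staining ends at 7:21 PM − 163 min = 4:38 PM.
Sample prep starts at 4:38 PM − 290 min = 11:48 AM.
Sample prep ends at 11:48 AM + 105 min = 1:33 PM.
The wash step ends at 1:33 PM + 15 min = 1:48 PM.

1:48 PM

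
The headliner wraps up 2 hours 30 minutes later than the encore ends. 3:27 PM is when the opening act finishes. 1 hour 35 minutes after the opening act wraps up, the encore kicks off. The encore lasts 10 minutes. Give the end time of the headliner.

7:42 PM

The encore starts at 3:27 PM + 95 min = 5:02 PM.
The encore ends at 5:02 PM + 10 min = 5:12 PM.
The headliner ends at 5:12 PM + 150 min = 7:42 PM.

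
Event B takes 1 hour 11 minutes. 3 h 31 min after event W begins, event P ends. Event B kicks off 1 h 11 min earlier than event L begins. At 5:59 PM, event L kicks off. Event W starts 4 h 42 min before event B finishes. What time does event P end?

4:48 PM

Event B starts at 5:59 PM − 71 min = 4:48 PM.
Event B ends at 4:48 PM + 71 min = 5:59 PM.
Event W starts at 5:59 PM − 282 min = 1:17 PM.
Event P ends at 1:17 PM + 211 min = 4:48 PM.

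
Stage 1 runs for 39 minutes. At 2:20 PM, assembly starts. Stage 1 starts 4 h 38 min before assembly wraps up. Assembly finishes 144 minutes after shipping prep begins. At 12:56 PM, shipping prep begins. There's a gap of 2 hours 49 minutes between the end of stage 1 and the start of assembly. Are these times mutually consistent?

No

Assembly ends at 12:56 PM + 144 min = 3:20 PM.
Stage 1 starts at 3:20 PM − 278 min = 10:42 AM.
Stage 1 ends at 10:42 AM + 39 min = 11:21 AM.
Assembly starts at 11:21 AM + 169 min = 2:10 PM.
But assembly is also said to start at 2:20 PM — a 10-minute conflict.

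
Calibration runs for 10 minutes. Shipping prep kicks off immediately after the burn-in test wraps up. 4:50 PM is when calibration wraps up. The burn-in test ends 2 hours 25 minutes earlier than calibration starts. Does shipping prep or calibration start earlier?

shipping prep

Calibration starts at 4:50 PM − 10 min = 4:40 PM.
The burn-in test ends at 4:40 PM − 145 min = 2:15 PM.
So shipping prep starts at 2:15 PM.
Shipping prep starts at 2:15 PM and calibration starts at 4:40 PM, so shipping prep is first.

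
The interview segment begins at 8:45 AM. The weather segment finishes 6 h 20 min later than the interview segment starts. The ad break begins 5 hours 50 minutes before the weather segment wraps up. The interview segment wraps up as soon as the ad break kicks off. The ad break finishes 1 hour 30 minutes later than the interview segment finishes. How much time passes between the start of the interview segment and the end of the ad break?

The weather segment ends at 8:45 AM + 380 min = 3:05 PM.
The ad break starts at 3:05 PM − 350 min = 9:15 AM.
So the interview segment ends at 9:15 AM.
The ad break ends at 9:15 AM + 90 min = 10:45 AM.
From 8:45 AM to 10:45 AM is two hours.

two hours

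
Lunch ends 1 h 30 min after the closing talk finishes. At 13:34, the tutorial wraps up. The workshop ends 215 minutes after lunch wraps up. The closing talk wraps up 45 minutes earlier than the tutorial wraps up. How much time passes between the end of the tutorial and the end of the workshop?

4 h 20 min

The closing talk ends at 13:34 − 45 min = 12:49.
Lunch ends at 12:49 + 90 min = 14:19.
The workshop ends at 14:19 + 215 min = 17:54.
From 13:34 to 17:54 is 4 h 20 min.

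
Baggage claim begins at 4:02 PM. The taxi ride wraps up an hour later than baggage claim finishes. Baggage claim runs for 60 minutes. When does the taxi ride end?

Baggage claim ends at 4:02 PM + 60 min = 5:02 PM.
The taxi ride ends at 5:02 PM + 60 min = 6:02 PM.

6:02 PM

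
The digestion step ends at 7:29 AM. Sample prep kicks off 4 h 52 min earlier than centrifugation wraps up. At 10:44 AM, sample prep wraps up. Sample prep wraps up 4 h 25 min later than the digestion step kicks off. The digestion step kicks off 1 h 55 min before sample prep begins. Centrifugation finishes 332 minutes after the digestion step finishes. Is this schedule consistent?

No

Centrifugation ends at 7:29 AM + 332 min = 1:01 PM.
Sample prep starts at 1:01 PM − 292 min = 8:09 AM.
The digestion step starts at 8:09 AM − 115 min = 6:14 AM.
Sample prep ends at 6:14 AM + 265 min = 10:39 AM.
But sample prep is also said to end at 10:44 AM — a 5-minute conflict.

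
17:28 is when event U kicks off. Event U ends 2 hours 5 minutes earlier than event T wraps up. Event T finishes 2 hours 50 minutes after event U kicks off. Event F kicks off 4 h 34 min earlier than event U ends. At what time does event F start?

Event T ends at 17:28 + 170 min = 20:18.
Event U ends at 20:18 − 125 min = 18:13.
Event F starts at 18:13 − 274 min = 13:39.

13:39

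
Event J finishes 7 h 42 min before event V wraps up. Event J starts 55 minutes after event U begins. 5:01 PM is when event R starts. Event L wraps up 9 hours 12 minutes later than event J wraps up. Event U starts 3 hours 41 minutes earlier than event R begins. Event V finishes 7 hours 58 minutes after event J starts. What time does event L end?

11:43 PM

Event U starts at 5:01 PM − 221 min = 1:20 PM.
Event J starts at 1:20 PM + 55 min = 2:15 PM.
Event V ends at 2:15 PM + 478 min = 10:13 PM.
Event J ends at 10:13 PM − 462 min = 2:31 PM.
Event L ends at 2:31 PM + 552 min = 11:43 PM.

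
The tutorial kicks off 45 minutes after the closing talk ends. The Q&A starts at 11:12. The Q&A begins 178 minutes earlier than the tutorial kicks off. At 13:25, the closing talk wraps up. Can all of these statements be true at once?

The tutorial starts at 13:25 + 45 min = 14:10.
The Q&A starts at 14:10 − 178 min = 11:12.
That matches the stated 11:12, so the schedule is consistent.

Yes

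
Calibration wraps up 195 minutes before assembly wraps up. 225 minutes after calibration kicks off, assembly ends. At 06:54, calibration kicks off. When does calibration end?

Assembly ends at 06:54 + 225 min = 10:39.
Calibration ends at 10:39 − 195 min = 07:24.

07:24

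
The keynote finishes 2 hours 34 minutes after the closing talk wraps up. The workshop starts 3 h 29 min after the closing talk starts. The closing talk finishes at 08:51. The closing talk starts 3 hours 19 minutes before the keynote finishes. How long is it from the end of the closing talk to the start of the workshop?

The keynote ends at 08:51 + 154 min = 11:25.
The closing talk starts at 11:25 − 199 min = 08:06.
The workshop starts at 08:06 + 209 min = 11:35.
From 08:51 to 11:35 is 164 minutes.

164 minutes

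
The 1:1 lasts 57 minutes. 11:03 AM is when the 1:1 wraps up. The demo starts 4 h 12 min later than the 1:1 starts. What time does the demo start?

2:18 PM

The 1:1 starts at 11:03 AM − 57 min = 10:06 AM.
The demo starts at 10:06 AM + 252 min = 2:18 PM.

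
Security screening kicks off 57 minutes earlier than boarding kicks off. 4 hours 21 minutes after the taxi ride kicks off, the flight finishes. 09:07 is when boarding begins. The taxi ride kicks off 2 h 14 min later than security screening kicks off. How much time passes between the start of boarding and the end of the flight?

5 hours 38 minutes

Security screening starts at 09:07 − 57 min = 08:10.
The taxi ride starts at 08:10 + 134 min = 10:24.
The flight ends at 10:24 + 261 min = 14:45.
From 09:07 to 14:45 is 5 hours 38 minutes.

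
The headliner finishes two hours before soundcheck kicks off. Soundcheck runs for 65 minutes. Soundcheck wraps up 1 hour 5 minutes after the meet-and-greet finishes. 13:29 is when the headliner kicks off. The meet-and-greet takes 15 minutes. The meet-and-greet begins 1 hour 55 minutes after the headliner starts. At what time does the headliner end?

13:39

The meet-and-greet starts at 13:29 + 115 min = 15:24.
The meet-and-greet ends at 15:24 + 15 min = 15:39.
Soundcheck ends at 15:39 + 65 min = 16:44.
Soundcheck starts at 16:44 − 65 min = 15:39.
The headliner ends at 15:39 − 120 min = 13:39.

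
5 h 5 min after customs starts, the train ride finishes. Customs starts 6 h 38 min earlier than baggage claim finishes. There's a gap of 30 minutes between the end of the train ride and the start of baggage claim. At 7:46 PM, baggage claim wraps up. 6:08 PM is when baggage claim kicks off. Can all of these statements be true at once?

No

Customs starts at 7:46 PM − 398 min = 1:08 PM.
The train ride ends at 1:08 PM + 305 min = 6:13 PM.
Baggage claim starts at 6:13 PM + 30 min = 6:43 PM.
But baggage claim is also said to start at 6:08 PM — a 35-minute conflict.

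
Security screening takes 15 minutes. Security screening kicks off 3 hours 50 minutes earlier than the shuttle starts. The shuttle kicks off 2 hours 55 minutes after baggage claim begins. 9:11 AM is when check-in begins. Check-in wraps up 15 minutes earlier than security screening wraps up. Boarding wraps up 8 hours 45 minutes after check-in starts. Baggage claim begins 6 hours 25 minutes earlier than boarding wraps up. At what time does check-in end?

Boarding ends at 9:11 AM + 525 min = 5:56 PM.
Baggage claim starts at 5:56 PM − 385 min = 11:31 AM.
The shuttle starts at 11:31 AM + 175 min = 2:26 PM.
Security screening starts at 2:26 PM − 230 min = 10:36 AM.
Security screening ends at 10:36 AM + 15 min = 10:51 AM.
Check-in ends at 10:51 AM − 15 min = 10:36 AM.

10:36 AM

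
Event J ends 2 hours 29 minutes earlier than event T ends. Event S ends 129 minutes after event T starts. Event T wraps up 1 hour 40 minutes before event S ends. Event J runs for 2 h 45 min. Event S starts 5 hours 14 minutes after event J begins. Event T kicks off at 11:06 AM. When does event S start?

Event S ends at 11:06 AM + 129 min = 1:15 PM.
Event T ends at 1:15 PM − 100 min = 11:35 AM.
Event J ends at 11:35 AM − 149 min = 9:06 AM.
Event J starts at 9:06 AM − 165 min = 6:21 AM.
Event S starts at 6:21 AM + 314 min = 11:35 AM.

11:35 AM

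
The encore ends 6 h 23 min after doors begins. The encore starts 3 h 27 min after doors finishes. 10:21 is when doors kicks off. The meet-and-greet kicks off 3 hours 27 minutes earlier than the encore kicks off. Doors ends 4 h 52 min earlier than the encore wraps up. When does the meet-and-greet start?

11:52

The encore ends at 10:21 + 383 min = 16:44.
Doors ends at 16:44 − 292 min = 11:52.
The encore starts at 11:52 + 207 min = 15:19.
The meet-and-greet starts at 15:19 − 207 min = 11:52.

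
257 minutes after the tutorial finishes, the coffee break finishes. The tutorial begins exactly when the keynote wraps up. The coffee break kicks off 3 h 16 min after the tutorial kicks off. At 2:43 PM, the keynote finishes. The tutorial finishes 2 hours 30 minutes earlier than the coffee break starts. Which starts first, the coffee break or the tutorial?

the tutorial

The tutorial starts at 2:43 PM.
The coffee break starts at 2:43 PM + 196 min = 5:59 PM.
The coffee break starts at 5:59 PM and the tutorial starts at 2:43 PM, so the tutorial is first.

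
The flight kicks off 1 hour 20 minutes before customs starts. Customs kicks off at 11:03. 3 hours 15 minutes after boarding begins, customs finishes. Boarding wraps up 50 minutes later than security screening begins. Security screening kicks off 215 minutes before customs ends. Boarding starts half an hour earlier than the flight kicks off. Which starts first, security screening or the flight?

security screening

The flight starts at 11:03 − 80 min = 09:43.
Boarding starts at 09:43 − 30 min = 09:13.
Customs ends at 09:13 + 195 min = 12:28.
Security screening starts at 12:28 − 215 min = 08:53.
Security screening starts at 08:53 and the flight starts at 09:43, so security screening is first.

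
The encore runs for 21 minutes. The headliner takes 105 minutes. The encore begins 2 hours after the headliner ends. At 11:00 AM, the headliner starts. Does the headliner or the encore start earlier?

the headliner

The headliner ends at 11:00 AM + 105 min = 12:45 PM.
The encore starts at 12:45 PM + 120 min = 2:45 PM.
The headliner starts at 11:00 AM and the encore starts at 2:45 PM, so the headliner is first.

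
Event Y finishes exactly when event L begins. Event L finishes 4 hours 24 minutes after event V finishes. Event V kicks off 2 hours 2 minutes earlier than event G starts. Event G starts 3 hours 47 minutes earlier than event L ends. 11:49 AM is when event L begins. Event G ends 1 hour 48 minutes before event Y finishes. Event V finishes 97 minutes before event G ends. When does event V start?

6:59 AM

Event Y ends at 11:49 AM.
Event G ends at 11:49 AM − 108 min = 10:01 AM.
Event V ends at 10:01 AM − 97 min = 8:24 AM.
Event L ends at 8:24 AM + 264 min = 12:48 PM.
Event G starts at 12:48 PM − 227 min = 9:01 AM.
Event V starts at 9:01 AM − 122 min = 6:59 AM.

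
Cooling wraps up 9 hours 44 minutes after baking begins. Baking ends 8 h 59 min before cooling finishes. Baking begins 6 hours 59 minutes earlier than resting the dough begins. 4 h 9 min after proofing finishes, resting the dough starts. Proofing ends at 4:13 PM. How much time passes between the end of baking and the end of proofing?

125 minutes

Resting the dough starts at 4:13 PM + 249 min = 8:22 PM.
Baking starts at 8:22 PM − 419 min = 1:23 PM.
Cooling ends at 1:23 PM + 584 min = 11:07 PM.
Baking ends at 11:07 PM − 539 min = 2:08 PM.
From 2:08 PM to 4:13 PM is 125 minutes.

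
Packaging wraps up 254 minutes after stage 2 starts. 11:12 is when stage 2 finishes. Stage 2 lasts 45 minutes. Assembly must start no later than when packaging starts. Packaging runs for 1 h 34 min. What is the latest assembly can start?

13:07

Stage 2 starts at 11:12 − 45 min = 10:27.
Packaging ends at 10:27 + 254 min = 14:41.
Packaging starts at 14:41 − 94 min = 13:07.
Assembly is bounded by packaging, so the latest it can start is 13:07.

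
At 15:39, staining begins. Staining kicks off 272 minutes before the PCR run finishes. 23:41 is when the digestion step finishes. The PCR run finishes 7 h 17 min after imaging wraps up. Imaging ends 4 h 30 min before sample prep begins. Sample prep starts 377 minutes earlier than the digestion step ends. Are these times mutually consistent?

Yes

Sample prep starts at 23:41 − 377 min = 17:24.
Imaging ends at 17:24 − 270 min = 12:54.
The PCR run ends at 12:54 + 437 min = 20:11.
Staining starts at 20:11 − 272 min = 15:39.
That matches the stated 15:39, so the schedule is consistent.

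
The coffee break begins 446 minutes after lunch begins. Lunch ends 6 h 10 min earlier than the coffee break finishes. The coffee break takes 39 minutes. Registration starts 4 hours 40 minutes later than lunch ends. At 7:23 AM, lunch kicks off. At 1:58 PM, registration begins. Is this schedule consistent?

The coffee break starts at 7:23 AM + 446 min = 2:49 PM.
The coffee break ends at 2:49 PM + 39 min = 3:28 PM.
Lunch ends at 3:28 PM − 370 min = 9:18 AM.
Registration starts at 9:18 AM + 280 min = 1:58 PM.
That matches the stated 1:58 PM, so the schedule is consistent.

Yes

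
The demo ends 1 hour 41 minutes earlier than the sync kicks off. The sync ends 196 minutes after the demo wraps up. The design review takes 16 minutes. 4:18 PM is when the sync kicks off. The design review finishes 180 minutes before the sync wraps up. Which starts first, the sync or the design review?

the design review

The demo ends at 4:18 PM − 101 min = 2:37 PM.
The sync ends at 2:37 PM + 196 min = 5:53 PM.
The design review ends at 5:53 PM − 180 min = 2:53 PM.
The design review starts at 2:53 PM − 16 min = 2:37 PM.
The sync starts at 4:18 PM and the design review starts at 2:37 PM, so the design review is first.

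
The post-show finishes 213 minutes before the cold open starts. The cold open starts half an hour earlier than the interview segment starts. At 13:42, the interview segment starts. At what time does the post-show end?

09:39

The cold open starts at 13:42 − 30 min = 13:12.
The post-show ends at 13:12 − 213 min = 09:39.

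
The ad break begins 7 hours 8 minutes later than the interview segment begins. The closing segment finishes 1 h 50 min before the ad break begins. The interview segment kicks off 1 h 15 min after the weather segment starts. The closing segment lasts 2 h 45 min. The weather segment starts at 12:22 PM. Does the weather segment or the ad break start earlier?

The interview segment starts at 12:22 PM + 75 min = 1:37 PM.
The ad break starts at 1:37 PM + 428 min = 8:45 PM.
The weather segment starts at 12:22 PM and the ad break starts at 8:45 PM, so the weather segment is first.

the weather segment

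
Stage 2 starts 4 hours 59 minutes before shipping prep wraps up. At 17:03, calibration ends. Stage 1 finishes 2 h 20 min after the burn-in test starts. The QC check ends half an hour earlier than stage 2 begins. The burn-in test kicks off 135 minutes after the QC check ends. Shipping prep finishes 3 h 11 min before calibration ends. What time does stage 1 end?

12:58

Shipping prep ends at 17:03 − 191 min = 13:52.
Stage 2 starts at 13:52 − 299 min = 08:53.
The QC check ends at 08:53 − 30 min = 08:23.
The burn-in test starts at 08:23 + 135 min = 10:38.
Stage 1 ends at 10:38 + 140 min = 12:58.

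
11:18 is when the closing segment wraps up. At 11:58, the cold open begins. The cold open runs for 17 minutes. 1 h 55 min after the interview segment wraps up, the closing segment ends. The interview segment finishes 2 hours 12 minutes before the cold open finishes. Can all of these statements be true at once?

No

The cold open ends at 11:58 + 17 min = 12:15.
The interview segment ends at 12:15 − 132 min = 10:03.
The closing segment ends at 10:03 + 115 min = 11:58.
But the closing segment is also said to end at 11:18 — a 40-minute conflict.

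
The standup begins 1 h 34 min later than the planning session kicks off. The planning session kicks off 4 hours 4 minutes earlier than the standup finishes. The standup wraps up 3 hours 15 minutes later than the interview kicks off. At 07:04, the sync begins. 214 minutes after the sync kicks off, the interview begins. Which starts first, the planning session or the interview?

the planning session

The interview starts at 07:04 + 214 min = 10:38.
The standup ends at 10:38 + 195 min = 13:53.
The planning session starts at 13:53 − 244 min = 09:49.
The planning session starts at 09:49 and the interview starts at 10:38, so the planning session is first.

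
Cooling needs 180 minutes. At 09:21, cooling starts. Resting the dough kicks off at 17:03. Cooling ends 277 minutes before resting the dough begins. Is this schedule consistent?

Cooling ends at 17:03 − 277 min = 12:26.
Cooling starts at 12:26 − 180 min = 09:26.
But cooling is also said to start at 09:21 — a 5-minute conflict.

No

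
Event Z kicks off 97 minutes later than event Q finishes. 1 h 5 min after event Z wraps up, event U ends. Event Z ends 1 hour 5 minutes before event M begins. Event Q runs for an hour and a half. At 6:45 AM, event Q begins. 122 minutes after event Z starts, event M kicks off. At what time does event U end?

11:54 AM

Event Q ends at 6:45 AM + 90 min = 8:15 AM.
Event Z starts at 8:15 AM + 97 min = 9:52 AM.
Event M starts at 9:52 AM + 122 min = 11:54 AM.
Event Z ends at 11:54 AM − 65 min = 10:49 AM.
Event U ends at 10:49 AM + 65 min = 11:54 AM.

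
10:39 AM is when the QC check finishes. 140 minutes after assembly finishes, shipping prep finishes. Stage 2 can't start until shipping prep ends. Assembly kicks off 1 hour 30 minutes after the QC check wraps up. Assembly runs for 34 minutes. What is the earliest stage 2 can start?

3:03 PM

Assembly starts at 10:39 AM + 90 min = 12:09 PM.
Assembly ends at 12:09 PM + 34 min = 12:43 PM.
Shipping prep ends at 12:43 PM + 140 min = 3:03 PM.
Stage 2 is bounded by shipping prep, so the earliest it can start is 3:03 PM.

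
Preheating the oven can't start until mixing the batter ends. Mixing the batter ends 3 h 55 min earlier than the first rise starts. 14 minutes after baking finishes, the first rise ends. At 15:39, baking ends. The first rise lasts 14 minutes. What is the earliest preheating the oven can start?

11:44

The first rise ends at 15:39 + 14 min = 15:53.
The first rise starts at 15:53 − 14 min = 15:39.
Mixing the batter ends at 15:39 − 235 min = 11:44.
Preheating the oven is bounded by mixing the batter, so the earliest it can start is 11:44.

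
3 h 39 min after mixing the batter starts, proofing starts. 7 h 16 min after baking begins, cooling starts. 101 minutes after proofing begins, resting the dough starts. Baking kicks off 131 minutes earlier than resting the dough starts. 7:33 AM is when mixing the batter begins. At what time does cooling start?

Proofing starts at 7:33 AM + 219 min = 11:12 AM.
Resting the dough starts at 11:12 AM + 101 min = 12:53 PM.
Baking starts at 12:53 PM − 131 min = 10:42 AM.
Cooling starts at 10:42 AM + 436 min = 5:58 PM.

5:58 PM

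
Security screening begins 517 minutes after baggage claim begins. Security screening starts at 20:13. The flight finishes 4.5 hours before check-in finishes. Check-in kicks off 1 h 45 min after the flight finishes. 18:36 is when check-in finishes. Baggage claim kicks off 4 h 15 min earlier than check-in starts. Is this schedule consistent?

The flight ends at 18:36 − 270 min = 14:06.
Check-in starts at 14:06 + 105 min = 15:51.
Baggage claim starts at 15:51 − 255 min = 11:36.
Security screening starts at 11:36 + 517 min = 20:13.
That matches the stated 20:13, so the schedule is consistent.

Yes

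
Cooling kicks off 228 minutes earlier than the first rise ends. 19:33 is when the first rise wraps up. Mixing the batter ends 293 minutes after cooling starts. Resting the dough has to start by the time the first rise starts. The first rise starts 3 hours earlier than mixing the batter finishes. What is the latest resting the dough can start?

Cooling starts at 19:33 − 228 min = 15:45.
Mixing the batter ends at 15:45 + 293 min = 20:38.
The first rise starts at 20:38 − 180 min = 17:38.
Resting the dough is bounded by the first rise, so the latest it can start is 17:38.

17:38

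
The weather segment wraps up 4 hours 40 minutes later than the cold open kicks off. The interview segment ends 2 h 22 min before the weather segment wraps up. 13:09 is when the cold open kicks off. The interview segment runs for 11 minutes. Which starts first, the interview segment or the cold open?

the cold open

The weather segment ends at 13:09 + 280 min = 17:49.
The interview segment ends at 17:49 − 142 min = 15:27.
The interview segment starts at 15:27 − 11 min = 15:16.
The interview segment starts at 15:16 and the cold open starts at 13:09, so the cold open is first.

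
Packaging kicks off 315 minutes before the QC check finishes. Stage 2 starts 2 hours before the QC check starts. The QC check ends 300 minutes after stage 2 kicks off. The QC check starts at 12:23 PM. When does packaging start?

10:08 AM

Stage 2 starts at 12:23 PM − 120 min = 10:23 AM.
The QC check ends at 10:23 AM + 300 min = 3:23 PM.
Packaging starts at 3:23 PM − 315 min = 10:08 AM.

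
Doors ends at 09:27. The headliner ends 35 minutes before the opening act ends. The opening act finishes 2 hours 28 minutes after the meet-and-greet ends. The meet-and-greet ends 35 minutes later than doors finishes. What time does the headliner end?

11:55

The meet-and-greet ends at 09:27 + 35 min = 10:02.
The opening act ends at 10:02 + 148 min = 12:30.
The headliner ends at 12:30 − 35 min = 11:55.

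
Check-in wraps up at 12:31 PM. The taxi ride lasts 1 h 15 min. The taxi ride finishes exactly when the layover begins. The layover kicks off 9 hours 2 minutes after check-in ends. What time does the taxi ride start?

8:18 PM

The layover starts at 12:31 PM + 542 min = 9:33 PM.
So the taxi ride ends at 9:33 PM.
The taxi ride starts at 9:33 PM − 75 min = 8:18 PM.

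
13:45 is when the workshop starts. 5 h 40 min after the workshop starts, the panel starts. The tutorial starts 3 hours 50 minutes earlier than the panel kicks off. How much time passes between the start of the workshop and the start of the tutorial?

The panel starts at 13:45 + 340 min = 19:25.
The tutorial starts at 19:25 − 230 min = 15:35.
From 13:45 to 15:35 is 1 h 50 min.

1 h 50 min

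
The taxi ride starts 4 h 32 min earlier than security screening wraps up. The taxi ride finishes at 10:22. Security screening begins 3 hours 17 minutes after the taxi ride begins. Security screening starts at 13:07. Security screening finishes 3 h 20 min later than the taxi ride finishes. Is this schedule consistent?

Security screening ends at 10:22 + 200 min = 13:42.
The taxi ride starts at 13:42 − 272 min = 09:10.
Security screening starts at 09:10 + 197 min = 12:27.
But security screening is also said to start at 13:07 — a 40-minute conflict.

No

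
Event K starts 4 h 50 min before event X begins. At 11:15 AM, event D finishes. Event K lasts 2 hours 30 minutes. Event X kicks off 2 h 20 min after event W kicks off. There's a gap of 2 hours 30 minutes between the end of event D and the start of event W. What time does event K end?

Event W starts at 11:15 AM + 150 min = 1:45 PM.
Event X starts at 1:45 PM + 140 min = 4:05 PM.
Event K starts at 4:05 PM − 290 min = 11:15 AM.
Event K ends at 11:15 AM + 150 min = 1:45 PM.

1:45 PM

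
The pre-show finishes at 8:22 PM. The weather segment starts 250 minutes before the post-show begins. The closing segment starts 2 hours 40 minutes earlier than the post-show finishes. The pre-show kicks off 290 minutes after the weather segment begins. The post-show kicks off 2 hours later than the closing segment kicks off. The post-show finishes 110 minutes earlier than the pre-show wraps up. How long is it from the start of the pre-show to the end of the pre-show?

The post-show ends at 8:22 PM − 110 min = 6:32 PM.
The closing segment starts at 6:32 PM − 160 min = 3:52 PM.
The post-show starts at 3:52 PM + 120 min = 5:52 PM.
The weather segment starts at 5:52 PM − 250 min = 1:42 PM.
The pre-show starts at 1:42 PM + 290 min = 6:32 PM.
From 6:32 PM to 8:22 PM is 1 hour 50 minutes.

1 hour 50 minutes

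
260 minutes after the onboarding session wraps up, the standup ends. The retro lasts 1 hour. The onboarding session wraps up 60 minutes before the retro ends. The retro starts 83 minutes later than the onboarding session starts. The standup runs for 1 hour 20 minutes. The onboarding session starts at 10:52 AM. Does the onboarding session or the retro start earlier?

the onboarding session

The retro starts at 10:52 AM + 83 min = 12:15 PM.
The onboarding session starts at 10:52 AM and the retro starts at 12:15 PM, so the onboarding session is first.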